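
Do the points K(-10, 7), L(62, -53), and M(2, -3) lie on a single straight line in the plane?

Yes

KL = (72, -60), KM = (12, -10).
Checking proportionality: KM = 1/6·KL, so the vectors are parallel and the points are collinear.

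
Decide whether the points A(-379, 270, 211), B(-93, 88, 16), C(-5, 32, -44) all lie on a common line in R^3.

Yes

AB = (286, -182, -195), AC = (374, -238, -255).
AB × AC = (0, 0, 0).
The cross product vanishes, so the three points are collinear.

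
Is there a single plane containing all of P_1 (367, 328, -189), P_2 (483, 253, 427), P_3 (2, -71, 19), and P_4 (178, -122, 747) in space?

No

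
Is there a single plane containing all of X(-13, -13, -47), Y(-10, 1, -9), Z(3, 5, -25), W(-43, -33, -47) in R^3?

No

With X as base: XY = (3, 14, 38), XZ = (16, 18, 22), XW = (-30, -20, 0).
XZ × XW = (440, -660, 220).
XY · (XZ × XW) = 440.
Since 440 ≠ 0, the four points are not coplanar.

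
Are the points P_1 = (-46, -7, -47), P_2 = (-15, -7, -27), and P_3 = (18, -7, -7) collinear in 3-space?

No

P_1P_2 = (31, 0, 20), P_1P_3 = (64, 0, 40).
Comparing components 3 and 1: (20)(64) − (31)(40) = 40 ≠ 0, so P_1P_2 and P_1P_3 are not parallel and the points are not collinear.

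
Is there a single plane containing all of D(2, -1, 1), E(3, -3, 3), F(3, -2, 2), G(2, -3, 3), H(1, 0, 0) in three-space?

The plane through D, E, F has normal n = DE × DF = (0, 1, 1) and equation n·P = 0.
Checking the remaining points: n·G = 0, n·H = 0.
All equal 0, so all 5 points lie in one plane.

Yes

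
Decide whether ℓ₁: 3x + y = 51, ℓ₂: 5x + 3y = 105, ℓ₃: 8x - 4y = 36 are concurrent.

Yes

Lines aᵢx + bᵢy = cᵢ with pairwise distinct directions are concurrent exactly when det[aᵢ bᵢ cᵢ] = 0.
Here the determinant is 0.
It vanishes, so the lines are concurrent at (12, 15).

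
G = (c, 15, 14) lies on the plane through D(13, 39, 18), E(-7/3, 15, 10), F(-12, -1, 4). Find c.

A normal to the plane is n = DE × DF = (16, -44/3, 40/3).
G lies in the plane iff n · DG = 0.
This gives (16)c + (272/3) = 0, so c = -17/3.

-17/3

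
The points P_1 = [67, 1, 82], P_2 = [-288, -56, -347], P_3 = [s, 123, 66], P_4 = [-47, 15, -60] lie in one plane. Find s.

Normal to plane P_1P_2P_4: n = (14100, -1504, -11468); plane equation n·P = 2820.
Requiring n·P_3 = 2820: (14100)s + (-941880) = 2820.
So s = 67.

67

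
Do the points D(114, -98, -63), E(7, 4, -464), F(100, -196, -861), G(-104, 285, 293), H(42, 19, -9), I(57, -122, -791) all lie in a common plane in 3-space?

No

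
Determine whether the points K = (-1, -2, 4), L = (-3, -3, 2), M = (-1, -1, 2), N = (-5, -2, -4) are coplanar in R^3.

Yes

With K as base: KL = (-2, -1, -2), KM = (0, 1, -2), KN = (-4, 0, -8).
KM × KN = (-8, 8, 4).
KL · (KM × KN) = 0.
The scalar triple product vanishes, so the four points are coplanar.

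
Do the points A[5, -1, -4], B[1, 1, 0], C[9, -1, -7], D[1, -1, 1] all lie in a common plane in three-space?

No

The four points are coplanar iff the 3×3 determinant with rows AB, AC, AD is zero.
Rows: (-4, 2, 4), (4, 0, -3), (-4, 0, 5).
Expanding along the first row: (-4)(0) − (2)(8) + (4)(0) = -16.
Nonzero ⇒ not coplanar.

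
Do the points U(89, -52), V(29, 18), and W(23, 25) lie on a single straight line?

Yes

UV = (-60, 70), UW = (-66, 77).
Twice the signed area of △UVW is (-60)(77) − (70)(-66) = 0.
The triangle is degenerate (zero area), so the points are collinear.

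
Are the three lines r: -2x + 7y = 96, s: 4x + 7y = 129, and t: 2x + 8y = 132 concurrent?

No

The three lines meet at one point iff the augmented coefficient matrix [aᵢ bᵢ cᵢ] has rank < 3, i.e. its determinant vanishes.
Here the determinant is 54.
Nonzero, so no common point exists.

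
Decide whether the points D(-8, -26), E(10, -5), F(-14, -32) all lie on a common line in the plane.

No

DE = (18, 21), DF = (-6, -6).
If collinear, DF would be a scalar multiple of DE. But (18)·(-6) ≠ (21)·(-6) (difference 18), so they are not parallel; the points are not collinear.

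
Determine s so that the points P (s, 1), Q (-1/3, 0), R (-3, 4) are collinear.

The three points are collinear iff det[PQ; PR] = 0.
This determinant is linear in s: (-4)s + (-4) = 0, so s = -1.

-1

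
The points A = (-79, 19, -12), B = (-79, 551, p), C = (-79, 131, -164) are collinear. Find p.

-734

Direction AC = (0, 112, -152). From the y-coordinate of B, the parameter along the line is τ = (551 − 19)/112 = 19/4.
Then p = (-12) + 19/4·(-152) = -734.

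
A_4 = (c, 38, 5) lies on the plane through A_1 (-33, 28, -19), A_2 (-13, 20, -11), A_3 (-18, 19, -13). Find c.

27

A normal to the plane is n = A_1A_2 × A_1A_3 = (24, 0, -60).
A_4 lies in the plane iff n · A_1A_4 = 0.
This gives (24)c + (-648) = 0, so c = 27.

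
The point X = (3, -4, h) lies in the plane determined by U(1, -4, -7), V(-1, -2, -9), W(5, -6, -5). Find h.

Coplanarity requires UV · (UW × UX) = 0.
UV = (-2, 2, -2), UW = (4, -2, 2); the triple product is linear in h with coefficient -4 and constant term -28.
Setting it to zero: h = -7.

-7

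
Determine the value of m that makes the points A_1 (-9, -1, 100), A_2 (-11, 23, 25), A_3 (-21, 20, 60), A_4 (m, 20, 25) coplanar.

-7

The points are coplanar iff A_1A_2 · (A_1A_3 × A_1A_4) = 0.
Expanding, this is linear in m: (615)m + (4305) = 0.
So m = -7.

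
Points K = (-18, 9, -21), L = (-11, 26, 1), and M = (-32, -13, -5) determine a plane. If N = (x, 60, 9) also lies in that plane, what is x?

The plane through K, L, M has equation 756x − 420y + 84z = -19152.
Substituting N: (756)x + (-24444) = -19152, so x = 7.

7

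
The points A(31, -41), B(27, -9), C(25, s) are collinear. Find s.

The three points are collinear iff det[AB; AC] = 0.
This determinant is linear in s: (-4)s + (28) = 0, so s = 7.

7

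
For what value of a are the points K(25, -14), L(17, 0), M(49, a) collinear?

-56

Collinearity: (M − K) must be parallel to (L − K) = (-8, 14).
Cross-multiplying the components: (a − (-14))·(-8) = (24)·(14).
Solving gives a = -56.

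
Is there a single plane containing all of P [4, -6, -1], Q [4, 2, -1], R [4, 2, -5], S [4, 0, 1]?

A normal to the plane through P, Q, R is n = PQ × PR = (-32, 0, 0).
The plane has equation n·X = -128. For S: n·S = -128.
Equal, so S lies in the plane and all four are coplanar.

Yes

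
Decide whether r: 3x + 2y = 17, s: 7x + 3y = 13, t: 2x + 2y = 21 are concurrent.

No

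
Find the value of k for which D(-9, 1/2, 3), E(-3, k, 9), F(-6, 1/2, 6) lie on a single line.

Collinearity requires DE × DF = 0; each component is linear in k.
The x-component gives (3)k + (-3/2) = 0, so k = 1/2.
The remaining components then also vanish.

1/2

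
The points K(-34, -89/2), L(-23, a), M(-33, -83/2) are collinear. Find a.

The three points are collinear iff det[KL; KM] = 0.
This determinant is linear in a: (-1)a + (-23/2) = 0, so a = -23/2.

-23/2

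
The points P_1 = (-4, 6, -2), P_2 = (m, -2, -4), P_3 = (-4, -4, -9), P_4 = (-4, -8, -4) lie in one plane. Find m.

-4

Normal to plane P_1P_3P_4: n = (-78, 0, 0); plane equation n·P = 312.
Requiring n·P_2 = 312: (-78)m + (0) = 312.
So m = -4.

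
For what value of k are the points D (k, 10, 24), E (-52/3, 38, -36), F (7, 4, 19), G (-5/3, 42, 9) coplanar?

Coplanarity ⇔ det[DE; DF; DG] = 0.
Expanding, this is linear in k: (1750)k + (-14000) = 0.
So k = 8.

8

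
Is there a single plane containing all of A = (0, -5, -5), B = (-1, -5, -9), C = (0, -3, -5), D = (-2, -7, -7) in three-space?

No

The four points are coplanar iff the 3×3 determinant with rows AB, AC, AD is zero.
Rows: (-1, 0, -4), (0, 2, 0), (-2, -2, -2).
Expanding along the first row: (-1)(-4) − (0)(0) + (-4)(4) = -12.
Nonzero ⇒ not coplanar.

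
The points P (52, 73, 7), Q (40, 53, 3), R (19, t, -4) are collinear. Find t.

18

Direction PQ = (-12, -20, -4). From the x-coordinate of R, the parameter along the line is τ = (19 − 52)/(-12) = 11/4.
Then t = 73 + 11/4·(-20) = 18.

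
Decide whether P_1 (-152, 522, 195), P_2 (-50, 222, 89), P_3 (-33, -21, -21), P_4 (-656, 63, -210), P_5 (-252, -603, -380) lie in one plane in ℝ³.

Yes

The plane through P_1, P_2, P_3 has normal n = P_1P_2 × P_1P_3 = (7242, 9418, -19686) and equation n·P = -23358.
Checking the remaining points: n·P_4 = -23358, n·P_5 = -23358.
All equal -23358, so all 5 points lie in one plane.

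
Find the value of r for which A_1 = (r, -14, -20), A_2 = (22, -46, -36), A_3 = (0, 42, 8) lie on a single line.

14

Direction A_2A_3 = (-22, 88, 44). From the y-coordinate of A_1, the parameter along the line is τ = (-14 − (-46))/88 = 4/11.
Then r = 22 + 4/11·(-22) = 14.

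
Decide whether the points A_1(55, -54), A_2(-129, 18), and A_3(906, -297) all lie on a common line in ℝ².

No

A_1A_2 = (-184, 72), A_1A_3 = (851, -243).
Twice the signed area of △A_1A_2A_3 is (-184)(-243) − (72)(851) = -16560.
The area is nonzero, so the three points are not collinear.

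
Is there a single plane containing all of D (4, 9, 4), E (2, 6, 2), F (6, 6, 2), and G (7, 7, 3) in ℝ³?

No

The four points are coplanar iff the 3×3 determinant with rows DE, DF, DG is zero.
Rows: (-2, -3, -2), (2, -3, -2), (3, -2, -1).
Expanding along the first row: (-2)(-1) − (-3)(4) + (-2)(5) = 4.
Nonzero ⇒ not coplanar.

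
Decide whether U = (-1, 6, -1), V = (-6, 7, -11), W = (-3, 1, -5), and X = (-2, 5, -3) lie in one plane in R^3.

Yes

With U as base: UV = (-5, 1, -10), UW = (-2, -5, -4), UX = (-1, -1, -2).
UW × UX = (6, 0, -3).
UV · (UW × UX) = 0.
The scalar triple product vanishes, so the four points are coplanar.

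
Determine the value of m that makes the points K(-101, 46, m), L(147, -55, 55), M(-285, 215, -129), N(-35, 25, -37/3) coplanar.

Coplanarity ⇔ det[KL; KM; KN] = 0.
Expanding, this is linear in m: (-14580)m + (-500580) = 0.
So m = -103/3.

-103/3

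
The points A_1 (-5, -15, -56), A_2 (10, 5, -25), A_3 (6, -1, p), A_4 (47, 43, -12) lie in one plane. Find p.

-37

Coplanarity ⇔ det[A_1A_2; A_1A_3; A_1A_4] = 0.
Expanding, this is linear in p: (170)p + (6290) = 0.
So p = -37.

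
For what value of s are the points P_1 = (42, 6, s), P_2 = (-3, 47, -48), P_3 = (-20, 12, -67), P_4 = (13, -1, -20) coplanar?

19

Coplanarity ⇔ det[P_1P_2; P_1P_3; P_1P_4] = 0.
Expanding, this is linear in s: (-1376)s + (26144) = 0.
So s = 19.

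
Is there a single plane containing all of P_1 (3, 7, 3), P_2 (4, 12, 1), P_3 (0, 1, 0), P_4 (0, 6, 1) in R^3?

No

A normal to the plane through P_1, P_2, P_3 is n = P_1P_2 × P_1P_3 = (-27, 9, 9).
The plane has equation n·P = 9. For P_4: n·P_4 = 63.
63 ≠ 9, so P_4 is off the plane.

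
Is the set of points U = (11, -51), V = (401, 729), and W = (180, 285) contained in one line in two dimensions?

No

UV = (390, 780), UW = (169, 336).
Twice the signed area of △UVW is (390)(336) − (780)(169) = -780.
The area is nonzero, so the three points are not collinear.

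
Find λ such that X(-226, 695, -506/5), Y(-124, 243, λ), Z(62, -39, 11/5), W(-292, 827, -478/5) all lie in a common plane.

Normal to plane XZW: n = (-88796/5, -42186/5, -10428); plane equation n·P = -3974806/5.
Requiring n·Y = -3974806/5: (-10428)λ + (759506/5) = -3974806/5.
So λ = 454/5.

454/5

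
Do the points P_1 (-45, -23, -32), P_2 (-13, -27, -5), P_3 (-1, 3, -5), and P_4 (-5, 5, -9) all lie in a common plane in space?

No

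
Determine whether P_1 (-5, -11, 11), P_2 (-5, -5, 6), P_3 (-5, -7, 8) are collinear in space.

P_1P_2 = (0, 6, -5), P_1P_3 = (0, 4, -3).
P_1P_2 × P_1P_3 = (2, 0, 0).
The cross product is nonzero, so the points do not lie on one line.

No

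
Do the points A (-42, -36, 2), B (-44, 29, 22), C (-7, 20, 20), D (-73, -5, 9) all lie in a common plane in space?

No

With A as base: AB = (-2, 65, 20), AC = (35, 56, 18), AD = (-31, 31, 7).
AC × AD = (-166, -803, 2821).
AB · (AC × AD) = 4557.
Since 4557 ≠ 0, the four points are not coplanar.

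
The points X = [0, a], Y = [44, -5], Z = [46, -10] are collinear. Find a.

105

Collinearity: (X − Y) must be parallel to (Z − Y) = (2, -5).
Cross-multiplying the components: (a − (-5))·(2) = (-44)·(-5).
Solving gives a = 105.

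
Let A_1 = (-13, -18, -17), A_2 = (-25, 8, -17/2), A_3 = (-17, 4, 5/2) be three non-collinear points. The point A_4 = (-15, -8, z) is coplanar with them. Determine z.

-17/2

The plane through A_1, A_2, A_3 has equation 320x + 200y − 160z = -5040.
Substituting A_4: (-160)z + (-6400) = -5040, so z = -17/2.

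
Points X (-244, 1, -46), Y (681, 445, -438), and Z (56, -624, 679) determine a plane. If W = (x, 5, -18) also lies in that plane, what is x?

The plane through X, Y, Z has equation 76900x − 788225y − 711325z = 13169125.
Substituting W: (76900)x + (8862725) = 13169125, so x = 56.

56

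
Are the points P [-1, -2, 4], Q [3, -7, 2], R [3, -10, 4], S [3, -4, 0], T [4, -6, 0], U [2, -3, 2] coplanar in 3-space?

No

The plane through P, Q, R has normal n = PQ × PR = (-16, -8, -12) and equation n·X = -16.
Checking the remaining points: n·S = -16, n·T = -16, n·U = -32.
Since n·U = -32 ≠ -16, U is off the plane and the points are not all coplanar.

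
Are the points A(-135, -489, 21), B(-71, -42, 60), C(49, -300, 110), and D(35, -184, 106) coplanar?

No

A normal to the plane through A, B, C is n = AB × AC = (32412, 1480, -70152).
The plane has equation n·P = -6572532. For D: n·D = -6574012.
-6574012 ≠ -6572532, so D is off the plane.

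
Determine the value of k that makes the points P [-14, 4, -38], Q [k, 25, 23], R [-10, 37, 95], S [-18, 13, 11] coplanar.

-2

The points are coplanar iff PQ · (PR × PS) = 0.
Expanding, this is linear in k: (420)k + (840) = 0.
So k = -2.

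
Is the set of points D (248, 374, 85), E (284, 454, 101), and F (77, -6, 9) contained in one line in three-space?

Yes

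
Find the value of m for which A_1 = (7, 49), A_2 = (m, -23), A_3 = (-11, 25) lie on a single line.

-47

The three points are collinear iff det[A_1A_2; A_1A_3] = 0.
This determinant is linear in m: (-24)m + (-1128) = 0, so m = -47.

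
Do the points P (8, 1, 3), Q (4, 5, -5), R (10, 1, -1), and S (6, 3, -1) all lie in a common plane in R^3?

Yes

A normal to the plane through P, Q, R is n = PQ × PR = (-16, -32, -8).
The plane has equation n·X = -184. For S: n·S = -184.
Equal, so S lies in the plane and all four are coplanar.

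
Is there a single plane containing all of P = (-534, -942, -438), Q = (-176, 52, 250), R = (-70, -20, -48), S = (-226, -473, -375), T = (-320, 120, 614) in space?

The plane through P, Q, R has normal n = PQ × PR = (-246676, 179612, -131140) and equation n·X = 19969800.
Checking the remaining points: n·S = 19969800, n·T = 19969800.
All equal 19969800, so all 5 points lie in one plane.

Yes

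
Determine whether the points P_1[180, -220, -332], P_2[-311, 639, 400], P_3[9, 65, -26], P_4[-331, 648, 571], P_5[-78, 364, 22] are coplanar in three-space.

The plane through P_1, P_2, P_3 has normal n = P_1P_2 × P_1P_3 = (54234, 25074, 6954) and equation n·P = 1937112.
Checking the remaining points: n·P_4 = 2267232, n·P_5 = 5049672.
Since n·P_4 = 2267232 ≠ 1937112, P_4 is off the plane and the points are not all coplanar.

No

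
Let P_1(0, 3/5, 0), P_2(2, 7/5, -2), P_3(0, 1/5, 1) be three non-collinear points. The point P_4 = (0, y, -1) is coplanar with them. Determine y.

Coplanarity requires P_1P_2 · (P_1P_3 × P_1P_4) = 0.
P_1P_2 = (2, 4/5, -2), P_1P_3 = (0, -2/5, 1); the triple product is linear in y with coefficient -2 and constant term 2.
Setting it to zero: y = 1.

1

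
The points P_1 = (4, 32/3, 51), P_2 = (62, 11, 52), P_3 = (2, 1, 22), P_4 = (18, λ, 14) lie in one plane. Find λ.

The points are coplanar iff P_1P_2 · (P_1P_3 × P_1P_4) = 0.
Expanding, this is linear in λ: (1680)λ + (2800) = 0.
So λ = -5/3.

-5/3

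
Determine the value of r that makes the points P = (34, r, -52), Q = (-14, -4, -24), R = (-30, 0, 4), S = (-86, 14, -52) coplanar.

The points are coplanar iff PQ · (PR × PS) = 0.
Expanding, this is linear in r: (2464)r + (39424) = 0.
So r = -16.

-16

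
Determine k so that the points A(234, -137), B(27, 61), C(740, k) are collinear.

Collinearity: (C − A) must be parallel to (B − A) = (-207, 198).
Cross-multiplying the components: (k − (-137))·(-207) = (506)·(198).
Solving gives k = -621.

-621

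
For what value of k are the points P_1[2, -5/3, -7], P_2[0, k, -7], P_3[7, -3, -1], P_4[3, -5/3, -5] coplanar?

-1/3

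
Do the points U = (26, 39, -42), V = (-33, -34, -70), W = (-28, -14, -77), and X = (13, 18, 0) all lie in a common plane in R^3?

With U as base: UV = (-59, -73, -28), UW = (-54, -53, -35), UX = (-13, -21, 42).
UW × UX = (-2961, 2723, 445).
UV · (UW × UX) = -36540.
Since -36540 ≠ 0, the four points are not coplanar.

No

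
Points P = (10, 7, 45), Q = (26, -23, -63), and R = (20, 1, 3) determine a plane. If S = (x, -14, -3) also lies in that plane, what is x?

12

The plane through P, Q, R has equation 612x − 408y + 204z = 12444.
Substituting S: (612)x + (5100) = 12444, so x = 12.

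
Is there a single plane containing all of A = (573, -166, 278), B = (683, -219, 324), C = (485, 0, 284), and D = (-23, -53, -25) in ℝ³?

With A as base: AB = (110, -53, 46), AC = (-88, 166, 6), AD = (-596, 113, -303).
AC × AD = (-50976, -30240, 88992).
AB · (AC × AD) = 88992.
Since 88992 ≠ 0, the four points are not coplanar.

No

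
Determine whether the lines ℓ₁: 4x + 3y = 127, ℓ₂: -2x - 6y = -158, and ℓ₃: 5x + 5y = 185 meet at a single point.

The three lines meet at one point iff the augmented coefficient matrix [aᵢ bᵢ cᵢ] has rank < 3, i.e. its determinant vanishes.
Here the determinant is 0.
It vanishes, so the lines are concurrent at (16, 21).

Yes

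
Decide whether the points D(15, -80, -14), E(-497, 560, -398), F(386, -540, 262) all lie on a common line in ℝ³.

No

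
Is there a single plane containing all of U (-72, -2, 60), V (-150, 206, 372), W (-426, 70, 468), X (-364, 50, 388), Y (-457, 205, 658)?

The plane through U, V, W has normal n = UV × UW = (62400, -78624, 68016) and equation n·P = -254592.
Checking the remaining points: n·X = -254592, n·Y = 119808.
Since n·Y = 119808 ≠ -254592, Y is off the plane and the points are not all coplanar.

No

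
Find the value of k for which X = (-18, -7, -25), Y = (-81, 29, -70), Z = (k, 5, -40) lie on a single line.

-39

Collinearity requires XY × XZ = 0; each component is linear in k.
The y-component gives (-45)k + (-1755) = 0, so k = -39.
The remaining components then also vanish.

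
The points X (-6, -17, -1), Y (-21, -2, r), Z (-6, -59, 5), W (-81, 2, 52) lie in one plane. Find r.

Normal to plane XZW: n = (-2340, -450, -3150); plane equation n·P = 24840.
Requiring n·Y = 24840: (-3150)r + (50040) = 24840.
So r = 8.

8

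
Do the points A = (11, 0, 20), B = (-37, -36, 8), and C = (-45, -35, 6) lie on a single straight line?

No

AB = (-48, -36, -12), AC = (-56, -35, -14).
AB × AC = (84, 0, -336).
The cross product is nonzero, so the points do not lie on one line.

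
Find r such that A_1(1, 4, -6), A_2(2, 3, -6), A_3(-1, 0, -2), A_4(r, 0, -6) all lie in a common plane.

5

The points are coplanar iff A_1A_2 · (A_1A_3 × A_1A_4) = 0.
Expanding, this is linear in r: (-4)r + (20) = 0.
So r = 5.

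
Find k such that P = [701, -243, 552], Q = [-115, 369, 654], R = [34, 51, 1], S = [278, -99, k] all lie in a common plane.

Normal to plane PQR: n = (-367200, -517650, 168300); plane equation n·X = -38716650.
Requiring n·S = -38716650: (168300)k + (-50834250) = -38716650.
So k = 72.

72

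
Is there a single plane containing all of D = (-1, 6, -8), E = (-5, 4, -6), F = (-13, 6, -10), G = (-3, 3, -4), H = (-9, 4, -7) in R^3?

The plane through D, E, F has normal n = DE × DF = (4, -32, -24) and equation n·P = -4.
Checking the remaining points: n·G = -12, n·H = 4.
Since n·G = -12 ≠ -4, G is off the plane and the points are not all coplanar.

No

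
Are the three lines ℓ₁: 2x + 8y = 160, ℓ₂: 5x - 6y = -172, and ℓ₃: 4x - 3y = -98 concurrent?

Lines aᵢx + bᵢy = cᵢ with pairwise distinct directions are concurrent exactly when det[aᵢ bᵢ cᵢ] = 0.
Here the determinant is 0.
It vanishes, so the lines are concurrent at (-8, 22).

Yes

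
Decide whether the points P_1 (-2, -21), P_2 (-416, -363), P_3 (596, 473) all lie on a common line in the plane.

Yes

P_1P_2 = (-414, -342), P_1P_3 = (598, 494).
Twice the signed area of △P_1P_2P_3 is (-414)(494) − (-342)(598) = 0.
The triangle is degenerate (zero area), so the points are collinear.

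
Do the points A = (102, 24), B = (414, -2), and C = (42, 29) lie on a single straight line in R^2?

Yes

AB = (312, -26), AC = (-60, 5).
Twice the signed area of △ABC is (312)(5) − (-26)(-60) = 0.
The triangle is degenerate (zero area), so the points are collinear.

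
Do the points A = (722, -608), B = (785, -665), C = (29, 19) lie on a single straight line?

Yes

AB = (63, -57), AC = (-693, 627).
Twice the signed area of △ABC is (63)(627) − (-57)(-693) = 0.
The triangle is degenerate (zero area), so the points are collinear.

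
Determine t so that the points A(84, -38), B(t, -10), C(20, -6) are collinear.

28

Collinearity: (B − A) must be parallel to (C − A) = (-64, 32).
Cross-multiplying the components: (t − 84)·(32) = (28)·(-64).
Solving gives t = 28.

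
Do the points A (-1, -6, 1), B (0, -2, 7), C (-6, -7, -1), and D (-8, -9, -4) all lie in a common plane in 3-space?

The four points are coplanar iff the 3×3 determinant with rows AB, AC, AD is zero.
Rows: (1, 4, 6), (-5, -1, -2), (-7, -3, -5).
Expanding along the first row: (1)(-1) − (4)(11) + (6)(8) = 3.
Nonzero ⇒ not coplanar.

No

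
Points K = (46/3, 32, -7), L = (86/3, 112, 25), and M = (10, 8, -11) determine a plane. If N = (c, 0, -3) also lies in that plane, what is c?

6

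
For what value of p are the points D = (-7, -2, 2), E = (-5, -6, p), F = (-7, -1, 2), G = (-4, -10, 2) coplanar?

The points are coplanar iff DE · (DF × DG) = 0.
Expanding, this is linear in p: (-3)p + (6) = 0.
So p = 2.

2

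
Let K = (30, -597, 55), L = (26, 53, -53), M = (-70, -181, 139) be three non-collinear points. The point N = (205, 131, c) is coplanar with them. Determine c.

-348

The plane through K, L, M has equation 99528x + 11136y + 63336z = -178872.
Substituting N: (63336)c + (21862056) = -178872, so c = -348.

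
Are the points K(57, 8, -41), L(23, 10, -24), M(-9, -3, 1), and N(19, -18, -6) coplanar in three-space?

No

The four points are coplanar iff the 3×3 determinant with rows KL, KM, KN is zero.
Rows: (-34, 2, 17), (-66, -11, 42), (-38, -26, 35).
Expanding along the first row: (-34)(707) − (2)(-714) + (17)(1298) = -544.
Nonzero ⇒ not coplanar.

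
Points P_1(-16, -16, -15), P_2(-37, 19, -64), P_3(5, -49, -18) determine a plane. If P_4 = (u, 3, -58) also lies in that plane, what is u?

Coplanarity requires P_1P_2 · (P_1P_3 × P_1P_4) = 0.
P_1P_2 = (-21, 35, -49), P_1P_3 = (21, -33, -3); the triple product is linear in u with coefficient -1722 and constant term -46494.
Setting it to zero: u = -27.

-27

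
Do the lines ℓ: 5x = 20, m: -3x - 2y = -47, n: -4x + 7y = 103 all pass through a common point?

Lines aᵢx + bᵢy = cᵢ with pairwise distinct directions are concurrent exactly when det[aᵢ bᵢ cᵢ] = 0.
Here the determinant is 35.
Nonzero, so no common point exists.

No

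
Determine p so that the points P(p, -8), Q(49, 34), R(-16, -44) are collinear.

14

The three points are collinear iff det[PQ; PR] = 0.
This determinant is linear in p: (78)p + (-1092) = 0, so p = 14.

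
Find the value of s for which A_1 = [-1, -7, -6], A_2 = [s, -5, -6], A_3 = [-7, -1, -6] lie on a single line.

Collinearity requires A_1A_2 × A_1A_3 = 0; each component is linear in s.
The z-component gives (6)s + (18) = 0, so s = -3.
The remaining components then also vanish.

-3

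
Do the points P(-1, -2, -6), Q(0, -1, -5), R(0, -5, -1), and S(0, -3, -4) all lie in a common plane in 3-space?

A normal to the plane through P, Q, R is n = PQ × PR = (8, -4, -4).
The plane has equation n·X = 24. For S: n·S = 28.
28 ≠ 24, so S is off the plane.

No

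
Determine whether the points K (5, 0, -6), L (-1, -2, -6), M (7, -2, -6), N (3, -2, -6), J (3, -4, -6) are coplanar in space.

Yes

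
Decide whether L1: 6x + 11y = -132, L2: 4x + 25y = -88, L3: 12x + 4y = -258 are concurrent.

No

Intersecting L1 and L2: solving the 2×2 system gives (x, y) = (-22, 0).
Substitute into L3: (12)(-22) + (4)(0) = -264.
But L3 requires -258 ≠ -264, so the three lines have no common point.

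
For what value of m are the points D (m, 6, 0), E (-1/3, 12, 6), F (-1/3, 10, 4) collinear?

Direction EF = (0, -2, -2). From the y-coordinate of D, the parameter along the line is τ = (6 − 12)/(-2) = 3.
Then m = (-1/3) + 3·(0) = -1/3.

-1/3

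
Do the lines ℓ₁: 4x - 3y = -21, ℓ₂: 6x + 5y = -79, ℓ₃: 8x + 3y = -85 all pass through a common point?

No

The three lines meet at one point iff the augmented coefficient matrix [aᵢ bᵢ cᵢ] has rank < 3, i.e. its determinant vanishes.
Here the determinant is 76.
Nonzero, so no common point exists.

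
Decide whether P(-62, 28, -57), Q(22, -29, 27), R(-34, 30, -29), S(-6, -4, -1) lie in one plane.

A normal to the plane through P, Q, R is n = PQ × PR = (-1764, 0, 1764).
The plane has equation n·X = 8820. For S: n·S = 8820.
Equal, so S lies in the plane and all four are coplanar.

Yes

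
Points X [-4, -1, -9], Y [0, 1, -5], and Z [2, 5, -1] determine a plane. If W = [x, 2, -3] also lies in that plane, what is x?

A normal to the plane is n = XY × XZ = (-8, -8, 12).
W lies in the plane iff n · XW = 0.
This gives (-8)x + (16) = 0, so x = 2.

2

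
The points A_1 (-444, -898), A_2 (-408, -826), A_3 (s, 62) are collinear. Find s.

36

Collinearity: (A_3 − A_1) must be parallel to (A_2 − A_1) = (36, 72).
Cross-multiplying the components: (s − (-444))·(72) = (960)·(36).
Solving gives s = 36.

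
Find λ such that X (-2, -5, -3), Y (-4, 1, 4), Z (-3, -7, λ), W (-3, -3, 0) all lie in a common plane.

-2

The points are coplanar iff XY · (XZ × XW) = 0.
Expanding, this is linear in λ: (-2)λ + (-4) = 0.
So λ = -2.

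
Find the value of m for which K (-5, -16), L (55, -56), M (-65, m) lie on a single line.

The three points are collinear iff det[KL; KM] = 0.
This determinant is linear in m: (60)m + (-1440) = 0, so m = 24.

24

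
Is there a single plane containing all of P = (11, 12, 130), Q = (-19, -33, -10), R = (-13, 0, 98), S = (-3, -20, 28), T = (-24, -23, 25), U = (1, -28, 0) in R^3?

The plane through P, Q, R has normal n = PQ × PR = (-240, 2400, -720) and equation n·X = -67440.
Checking the remaining points: n·S = -67440, n·T = -67440, n·U = -67440.
All equal -67440, so all 6 points lie in one plane.

Yes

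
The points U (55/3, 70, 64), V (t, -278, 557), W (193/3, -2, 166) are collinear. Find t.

Collinearity requires UV × UW = 0; each component is linear in t.
The y-component gives (-102)t + (24548) = 0, so t = 722/3.
The remaining components then also vanish.

722/3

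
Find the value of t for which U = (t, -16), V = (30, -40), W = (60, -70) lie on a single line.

The three points are collinear iff det[UV; UW] = 0.
This determinant is linear in t: (30)t + (-180) = 0, so t = 6.

6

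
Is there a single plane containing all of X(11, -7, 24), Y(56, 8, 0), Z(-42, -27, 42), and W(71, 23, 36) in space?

Yes

The four points are coplanar iff the 3×3 determinant with rows XY, XZ, XW is zero.
Rows: (45, 15, -24), (-53, -20, 18), (60, 30, 12).
Expanding along the first row: (45)(-780) − (15)(-1716) + (-24)(-390) = 0.
Zero determinant ⇒ coplanar.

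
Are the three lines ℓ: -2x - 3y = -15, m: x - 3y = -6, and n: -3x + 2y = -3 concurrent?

Yes

Lines aᵢx + bᵢy = cᵢ with pairwise distinct directions are concurrent exactly when det[aᵢ bᵢ cᵢ] = 0.
Here the determinant is 0.
It vanishes, so the lines are concurrent at (3, 3).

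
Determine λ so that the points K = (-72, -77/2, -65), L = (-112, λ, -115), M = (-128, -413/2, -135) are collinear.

-317/2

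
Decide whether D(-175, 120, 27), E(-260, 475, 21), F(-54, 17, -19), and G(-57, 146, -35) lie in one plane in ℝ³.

Yes

The four points are coplanar iff the 3×3 determinant with rows DE, DF, DG is zero.
Rows: (-85, 355, -6), (121, -103, -46), (118, 26, -62).
Expanding along the first row: (-85)(7582) − (355)(-2074) + (-6)(15300) = 0.
Zero determinant ⇒ coplanar.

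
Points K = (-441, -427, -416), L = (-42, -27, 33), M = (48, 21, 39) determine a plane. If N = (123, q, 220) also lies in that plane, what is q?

Coplanarity requires KL · (KM × KN) = 0.
KL = (399, 400, 449), KM = (489, 448, 455); the triple product is linear in q with coefficient 38016 and constant term -5284224.
Setting it to zero: q = 139.

139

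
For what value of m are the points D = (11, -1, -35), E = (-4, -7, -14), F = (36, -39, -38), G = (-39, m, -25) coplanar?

The points are coplanar iff DE · (DF × DG) = 0.
Expanding, this is linear in m: (480)m + (-33120) = 0.
So m = 69.

69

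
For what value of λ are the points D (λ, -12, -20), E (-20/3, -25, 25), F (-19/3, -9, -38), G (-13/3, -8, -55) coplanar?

The points are coplanar iff DE · (DF × DG) = 0.
Expanding, this is linear in λ: (209)λ + (4598/3) = 0.
So λ = -22/3.

-22/3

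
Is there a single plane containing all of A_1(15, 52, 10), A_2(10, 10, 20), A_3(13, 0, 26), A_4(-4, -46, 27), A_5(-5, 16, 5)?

The plane through A_1, A_2, A_3 has normal n = A_1A_2 × A_1A_3 = (-152, 60, 176) and equation n·P = 2600.
Checking the remaining points: n·A_4 = 2600, n·A_5 = 2600.
All equal 2600, so all 5 points lie in one plane.

Yes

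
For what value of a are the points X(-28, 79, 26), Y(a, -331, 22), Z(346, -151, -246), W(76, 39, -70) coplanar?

Normal to plane XZW: n = (11200, 7616, 8960); plane equation n·P = 521024.
Requiring n·Y = 521024: (11200)a + (-2323776) = 521024.
So a = 254.

254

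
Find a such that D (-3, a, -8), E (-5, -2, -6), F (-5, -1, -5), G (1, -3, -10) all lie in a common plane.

Coplanarity ⇔ det[DE; DF; DG] = 0.
Expanding, this is linear in a: (-6)a + (-18) = 0.
So a = -3.

-3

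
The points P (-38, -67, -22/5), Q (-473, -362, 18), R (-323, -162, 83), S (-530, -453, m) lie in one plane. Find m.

-89/5

Normal to plane PQR: n = (-23655, 31635, -42750); plane equation n·X = -1032555.
Requiring n·S = -1032555: (-42750)m + (-1793505) = -1032555.
So m = -89/5.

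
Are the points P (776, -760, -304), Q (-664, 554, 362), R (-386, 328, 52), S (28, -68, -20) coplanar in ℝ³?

Yes

The four points are coplanar iff the 3×3 determinant with rows PQ, PR, PS is zero.
Rows: (-1440, 1314, 666), (-1162, 1088, 356), (-748, 692, 284).
Expanding along the first row: (-1440)(62640) − (1314)(-63720) + (666)(9720) = 0.
Zero determinant ⇒ coplanar.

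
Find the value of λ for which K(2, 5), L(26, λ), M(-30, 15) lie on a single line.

The three points are collinear iff det[KL; KM] = 0.
This determinant is linear in λ: (32)λ + (80) = 0, so λ = -5/2.

-5/2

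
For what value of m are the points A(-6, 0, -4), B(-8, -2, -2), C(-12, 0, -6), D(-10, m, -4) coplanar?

Normal to plane ABC: n = (4, -16, -12); plane equation n·P = 24.
Requiring n·D = 24: (-16)m + (8) = 24.
So m = -1.

-1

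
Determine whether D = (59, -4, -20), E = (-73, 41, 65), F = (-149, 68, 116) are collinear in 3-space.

DE = (-132, 45, 85), DF = (-208, 72, 136).
DE × DF = (0, 272, -144).
The cross product is nonzero, so the points do not lie on one line.

No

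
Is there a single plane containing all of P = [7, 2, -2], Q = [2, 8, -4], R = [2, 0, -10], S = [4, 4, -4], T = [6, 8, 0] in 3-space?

No

The plane through P, Q, R has normal n = PQ × PR = (-52, -30, 40) and equation n·X = -504.
Checking the remaining points: n·S = -488, n·T = -552.
Since n·S = -488 ≠ -504, S is off the plane and the points are not all coplanar.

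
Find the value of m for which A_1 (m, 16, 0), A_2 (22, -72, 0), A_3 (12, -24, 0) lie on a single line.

Collinearity requires A_1A_2 × A_1A_3 = 0; each component is linear in m.
The z-component gives (-48)m + (176) = 0, so m = 11/3.
The remaining components then also vanish.

11/3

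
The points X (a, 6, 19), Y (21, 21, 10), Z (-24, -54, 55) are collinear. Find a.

12

Collinearity requires XY × XZ = 0; each component is linear in a.
The y-component gives (45)a + (-540) = 0, so a = 12.
The remaining components then also vanish.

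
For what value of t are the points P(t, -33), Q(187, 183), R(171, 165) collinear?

-5

Collinearity: (P − Q) must be parallel to (R − Q) = (-16, -18).
Cross-multiplying the components: (t − 187)·(-18) = (-216)·(-16).
Solving gives t = -5.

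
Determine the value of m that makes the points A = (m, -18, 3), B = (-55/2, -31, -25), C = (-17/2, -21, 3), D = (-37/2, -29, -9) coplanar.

-7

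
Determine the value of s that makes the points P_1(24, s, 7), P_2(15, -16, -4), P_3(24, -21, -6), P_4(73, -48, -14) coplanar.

-20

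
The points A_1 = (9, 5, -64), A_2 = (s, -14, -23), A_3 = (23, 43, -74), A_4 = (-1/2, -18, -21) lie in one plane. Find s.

1

Normal to plane A_1A_3A_4: n = (1404, -507, 39); plane equation n·P = 7605.
Requiring n·A_2 = 7605: (1404)s + (6201) = 7605.
So s = 1.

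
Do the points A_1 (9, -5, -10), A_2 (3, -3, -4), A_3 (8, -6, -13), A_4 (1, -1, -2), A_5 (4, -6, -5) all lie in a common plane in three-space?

No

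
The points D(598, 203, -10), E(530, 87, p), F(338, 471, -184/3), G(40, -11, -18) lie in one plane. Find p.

Normal to plane DFG: n = (-39388/3, 26564, 205184); plane equation n·P = -13532068/3.
Requiring n·E = -13532068/3: (205184)p + (-13942436/3) = -13532068/3.
So p = 2/3.

2/3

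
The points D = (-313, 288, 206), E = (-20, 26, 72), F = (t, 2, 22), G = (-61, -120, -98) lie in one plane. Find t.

Coplanarity ⇔ det[DE; DF; DG] = 0.
Expanding, this is linear in t: (-24976)t + (-1848224) = 0.
So t = -74.

-74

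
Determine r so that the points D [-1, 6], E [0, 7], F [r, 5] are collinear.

Collinearity: (F − D) must be parallel to (E − D) = (1, 1).
Cross-multiplying the components: (r − (-1))·(1) = (-1)·(1).
Solving gives r = -2.

-2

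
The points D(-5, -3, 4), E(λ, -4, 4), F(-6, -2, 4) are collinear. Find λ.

-4

Collinearity requires DE × DF = 0; each component is linear in λ.
The z-component gives (1)λ + (4) = 0, so λ = -4.
The remaining components then also vanish.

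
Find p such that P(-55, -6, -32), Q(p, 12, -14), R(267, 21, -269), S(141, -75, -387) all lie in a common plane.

Normal to plane PRS: n = (-25938, 67858, -27510); plane equation n·X = 1899762.
Requiring n·Q = 1899762: (-25938)p + (1199436) = 1899762.
So p = -27.

-27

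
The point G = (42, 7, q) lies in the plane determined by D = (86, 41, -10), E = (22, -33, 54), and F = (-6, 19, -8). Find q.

A normal to the plane is n = DE × DF = (1260, -5760, -5400).
G lies in the plane iff n · DG = 0.
This gives (-5400)q + (86400) = 0, so q = 16.

16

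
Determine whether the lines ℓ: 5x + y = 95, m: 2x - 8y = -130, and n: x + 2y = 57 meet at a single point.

The three lines meet at one point iff the augmented coefficient matrix [aᵢ bᵢ cᵢ] has rank < 3, i.e. its determinant vanishes.
Here the determinant is -84.
Nonzero, so no common point exists.

No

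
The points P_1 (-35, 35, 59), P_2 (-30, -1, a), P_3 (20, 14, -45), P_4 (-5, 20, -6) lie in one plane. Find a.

-30

Coplanarity ⇔ det[P_1P_2; P_1P_3; P_1P_4] = 0.
Expanding, this is linear in a: (-195)a + (-5850) = 0.
So a = -30.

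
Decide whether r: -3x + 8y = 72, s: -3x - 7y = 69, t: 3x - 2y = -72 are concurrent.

No

Intersecting r and s: solving the 2×2 system gives (x, y) = (-352/15, 1/5).
Substitute into t: (3)(-352/15) + (-2)(1/5) = -354/5.
But t requires -72 ≠ -354/5, so the three lines have no common point.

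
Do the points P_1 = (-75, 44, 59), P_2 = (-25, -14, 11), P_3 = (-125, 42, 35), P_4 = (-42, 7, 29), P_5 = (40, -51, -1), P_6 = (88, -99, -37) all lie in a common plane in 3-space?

No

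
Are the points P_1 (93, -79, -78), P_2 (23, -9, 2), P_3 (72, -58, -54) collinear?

P_1P_2 = (-70, 70, 80), P_1P_3 = (-21, 21, 24).
P_1P_2 × P_1P_3 = (0, 0, 0).
The cross product vanishes, so the three points are collinear.

Yes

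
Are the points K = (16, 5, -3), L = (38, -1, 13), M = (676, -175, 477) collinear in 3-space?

Yes

KL = (22, -6, 16), KM = (660, -180, 480).
KL × KM = (0, 0, 0).
The cross product vanishes, so the three points are collinear.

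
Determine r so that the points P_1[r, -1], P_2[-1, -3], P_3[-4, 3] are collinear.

The three points are collinear iff det[P_1P_2; P_1P_3] = 0.
This determinant is linear in r: (-6)r + (-12) = 0, so r = -2.

-2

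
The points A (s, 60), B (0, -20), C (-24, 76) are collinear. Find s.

The three points are collinear iff det[AB; AC] = 0.
This determinant is linear in s: (-96)s + (-1920) = 0, so s = -20.

-20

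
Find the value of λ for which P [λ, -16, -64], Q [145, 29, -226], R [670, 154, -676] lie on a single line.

-44

Direction QR = (525, 125, -450). From the y-coordinate of P, the parameter along the line is τ = (-16 − 29)/125 = -9/25.
Then λ = 145 + (-9/25)·(525) = -44.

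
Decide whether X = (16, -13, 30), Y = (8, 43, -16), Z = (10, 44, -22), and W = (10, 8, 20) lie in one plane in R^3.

A normal to the plane through X, Y, Z is n = XY × XZ = (-290, -140, -120).
The plane has equation n·P = -6420. For W: n·W = -6420.
Equal, so W lies in the plane and all four are coplanar.

Yes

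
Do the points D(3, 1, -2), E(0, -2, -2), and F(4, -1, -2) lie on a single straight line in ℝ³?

DE = (-3, -3, 0), DF = (1, -2, 0).
Comparing components 1 and 2: (-3)(-2) − (-3)(1) = 9 ≠ 0, so DE and DF are not parallel and the points are not collinear.

No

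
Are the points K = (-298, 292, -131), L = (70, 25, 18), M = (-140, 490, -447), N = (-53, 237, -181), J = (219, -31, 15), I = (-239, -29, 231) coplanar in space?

Yes

The plane through K, L, M has normal n = KL × KM = (54870, 139830, 115050) and equation n·P = 9407550.
Checking the remaining points: n·N = 9407550, n·J = 9407550, n·I = 9407550.
All equal 9407550, so all 6 points lie in one plane.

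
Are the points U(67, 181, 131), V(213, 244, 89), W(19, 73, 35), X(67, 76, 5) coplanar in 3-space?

No

A normal to the plane through U, V, W is n = UV × UW = (-10584, 16032, -12744).
The plane has equation n·P = 523200. For X: n·X = 445584.
445584 ≠ 523200, so X is off the plane.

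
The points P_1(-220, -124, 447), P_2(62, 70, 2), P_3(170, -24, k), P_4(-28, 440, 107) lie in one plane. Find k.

-154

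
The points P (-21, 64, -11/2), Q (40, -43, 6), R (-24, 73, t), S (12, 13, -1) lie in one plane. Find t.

-7

Normal to plane PQS: n = (105, 105, 420); plane equation n·X = 2205.
Requiring n·R = 2205: (420)t + (5145) = 2205.
So t = -7.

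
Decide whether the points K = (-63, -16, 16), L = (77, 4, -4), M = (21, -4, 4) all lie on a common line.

Yes

KL = (140, 20, -20), KM = (84, 12, -12).
Each component of KM is 3/5 times the corresponding component of KL, so KM = 3/5·KL and the points are collinear.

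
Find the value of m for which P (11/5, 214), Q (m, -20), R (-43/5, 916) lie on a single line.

29/5

Collinearity: (Q − P) must be parallel to (R − P) = (-54/5, 702).
Cross-multiplying the components: (m − 11/5)·(702) = (-234)·(-54/5).
Solving gives m = 29/5.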